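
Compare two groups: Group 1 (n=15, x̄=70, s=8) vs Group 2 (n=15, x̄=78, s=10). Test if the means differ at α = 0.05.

Pooled sp = 9.06. t = -2.419, df = 28. Critical t = ±2.048. Reject H₀.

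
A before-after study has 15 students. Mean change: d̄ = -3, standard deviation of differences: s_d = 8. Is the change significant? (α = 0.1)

t = d̄/(s_d/√n) = -3/(8/√15) = -1.452. df = 14, critical t = ±1.761. Fail to reject H₀.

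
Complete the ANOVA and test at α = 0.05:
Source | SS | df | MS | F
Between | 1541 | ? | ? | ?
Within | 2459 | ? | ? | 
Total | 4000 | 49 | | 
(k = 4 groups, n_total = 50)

df_between = 3, df_within = 46. MS_between = 513.67, MS_within = 53.46. F = 9.609, F_crit ≈ 2.807. Reject H₀.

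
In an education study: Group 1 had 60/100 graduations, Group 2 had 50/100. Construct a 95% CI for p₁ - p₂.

p̂₁ = 0.6, p̂₂ = 0.5. Difference = 0.1. CI = (-0.037, 0.237)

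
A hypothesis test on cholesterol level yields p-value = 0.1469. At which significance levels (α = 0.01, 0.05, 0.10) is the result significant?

p = 0.1469. Not significant at any of the given levels.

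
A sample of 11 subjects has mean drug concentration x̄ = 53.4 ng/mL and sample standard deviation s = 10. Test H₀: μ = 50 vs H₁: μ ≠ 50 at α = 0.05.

t = (x̄ - μ₀)/(s/√n) = (53.4 - 50)/(10/√11) = 1.128. df = 10, critical t = ±2.228. Fail to reject H₀.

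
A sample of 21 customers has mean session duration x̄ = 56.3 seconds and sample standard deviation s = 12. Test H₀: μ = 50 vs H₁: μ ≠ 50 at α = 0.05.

t = (x̄ - μ₀)/(s/√n) = (56.3 - 50)/(12/√21) = 2.406. df = 20, critical t = ±2.086. Reject H₀.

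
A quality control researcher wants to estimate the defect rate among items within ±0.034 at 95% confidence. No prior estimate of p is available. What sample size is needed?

Conservative approach: use p = 0.5 (maximizes p(1-p) = 0.25). n = z²(0.25)/E² = 1.96²×0.25/0.034² = 830.8 → n = 831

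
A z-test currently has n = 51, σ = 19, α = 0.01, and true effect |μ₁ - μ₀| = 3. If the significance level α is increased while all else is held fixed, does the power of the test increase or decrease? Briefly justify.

Power increases: a larger α lowers the critical value, so more of the H₁ sampling distribution falls in the rejection region.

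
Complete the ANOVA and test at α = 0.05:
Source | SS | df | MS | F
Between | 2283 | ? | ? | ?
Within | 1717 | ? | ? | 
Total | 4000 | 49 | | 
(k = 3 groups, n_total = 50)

df_between = 2, df_within = 47. MS_between = 1141.5, MS_within = 36.53. F = 31.247, F_crit ≈ 3.195. Reject H₀.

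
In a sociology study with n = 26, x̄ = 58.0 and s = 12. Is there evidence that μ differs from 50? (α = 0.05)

t = (x̄ - μ₀)/(s/√n) = (58.0 - 50)/(12/√26) = 3.399. df = 25, critical t = ±2.06. Reject H₀.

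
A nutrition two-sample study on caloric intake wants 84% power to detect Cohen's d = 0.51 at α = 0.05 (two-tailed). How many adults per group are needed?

z_{α/2} = 1.96, z_β = Φ⁻¹(0.84) = 0.994. For medium effect (d = 0.51): n per group = 2(z_{α/2} + z_β)²/d² = 2(1.96 + 0.994)²/0.51² = 67.1 → 68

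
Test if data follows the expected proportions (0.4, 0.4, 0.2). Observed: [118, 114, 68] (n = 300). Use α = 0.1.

Expected: [120.0, 120.0, 60.0]. χ² = 1.4. df = 2, critical = 4.605. Fail to reject H₀.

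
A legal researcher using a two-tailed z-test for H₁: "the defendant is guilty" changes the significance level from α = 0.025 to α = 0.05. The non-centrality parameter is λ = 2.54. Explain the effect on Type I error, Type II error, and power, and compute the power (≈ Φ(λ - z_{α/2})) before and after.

Increasing α from 0.025 to 0.05:
• Type I error rate increases (α is the Type I rate by definition).
• Critical value moves from z_{α/2} = 2.241 to 1.96, so power = Φ(λ - z_{α/2}) goes from Φ(2.54 - 2.241) = 0.618 to Φ(2.54 - 1.96) = 0.719.
• Type II error rate β = 1 - power therefore decreases (0.382 → 0.281).
Appropriate when false negatives are costly — here, acquitting a guilty person.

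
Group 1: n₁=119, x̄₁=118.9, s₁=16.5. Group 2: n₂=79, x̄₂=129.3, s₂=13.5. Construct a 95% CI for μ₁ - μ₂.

Difference = -10.4. SE = √(16.5²/119 + 13.5²/79) = 2.144. CI = (-14.6, -6.2)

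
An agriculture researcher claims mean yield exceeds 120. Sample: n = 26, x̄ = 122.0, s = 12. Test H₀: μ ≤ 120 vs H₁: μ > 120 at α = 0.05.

t = (122.0 - 120)/(12/√26) = 0.85, df = 25. Critical t = 1.708. Fail to reject H₀.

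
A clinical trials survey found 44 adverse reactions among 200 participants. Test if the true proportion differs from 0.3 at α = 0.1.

p̂ = 0.22, p₀ = 0.3. z = (p̂ - p₀)/√(p₀(1-p₀)/n) = -2.469. Critical: ±1.645. Reject H₀.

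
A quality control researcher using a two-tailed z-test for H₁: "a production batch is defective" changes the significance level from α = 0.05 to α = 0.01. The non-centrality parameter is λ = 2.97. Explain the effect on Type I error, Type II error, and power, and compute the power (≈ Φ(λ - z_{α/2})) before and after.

Decreasing α from 0.05 to 0.01:
• Type I error rate decreases (α is the Type I rate by definition).
• Critical value moves from z_{α/2} = 1.96 to 2.576, so power = Φ(λ - z_{α/2}) goes from Φ(2.97 - 1.96) = 0.844 to Φ(2.97 - 2.576) = 0.653.
• Type II error rate β = 1 - power therefore increases (0.156 → 0.347).
Appropriate when false positives are costly — here, scrapping a good batch — wasted material and cost for no reason.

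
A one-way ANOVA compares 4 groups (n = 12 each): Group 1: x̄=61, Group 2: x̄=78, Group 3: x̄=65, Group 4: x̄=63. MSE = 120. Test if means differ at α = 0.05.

Grand mean = 66.75. SS_between = 2121.0, MS_between = 707.0. F = 5.892, F_crit ≈ 2.816. Reject H₀.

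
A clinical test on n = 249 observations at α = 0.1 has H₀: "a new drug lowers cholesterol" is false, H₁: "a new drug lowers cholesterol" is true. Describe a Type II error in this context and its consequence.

Type II error: failing to reject H₀ when it is false — concluding that a new drug lowers cholesterol is not supported when in fact it is. Consequence: shelving an effective drug — patients miss out on a treatment that would have helped.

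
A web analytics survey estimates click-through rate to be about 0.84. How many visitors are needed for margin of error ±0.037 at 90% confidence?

n = z²p(1-p)/E² = 1.645²×0.84×0.16/0.037² = 265.7 → n = 266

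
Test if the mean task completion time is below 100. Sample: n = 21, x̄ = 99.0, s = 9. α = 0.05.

t = (99.0 - 100)/(9/√21) = -0.509, df = 20. Critical t = -1.725. Fail to reject H₀.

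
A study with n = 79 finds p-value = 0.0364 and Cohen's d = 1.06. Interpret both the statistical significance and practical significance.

Statistically significant (p = 0.0364 < 0.05). Cohen's d = 1.06 indicates a large effect size. Both statistical and practical significance should be considered.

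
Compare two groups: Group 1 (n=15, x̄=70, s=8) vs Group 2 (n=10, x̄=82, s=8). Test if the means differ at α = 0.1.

Pooled sp = 8.0. t = -3.674, df = 23. Critical t = ±1.714. Reject H₀.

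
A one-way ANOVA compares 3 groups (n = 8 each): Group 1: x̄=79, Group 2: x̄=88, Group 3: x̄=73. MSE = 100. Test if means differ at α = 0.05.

Grand mean = 80.0. SS_between = 912.0, MS_between = 456.0. F = 4.56, F_crit ≈ 3.467. Reject H₀.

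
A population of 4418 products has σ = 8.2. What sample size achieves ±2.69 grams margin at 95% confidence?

Without FPC: n₀ = (1.96×8.2/2.69)² = 35.697. With FPC: n = n₀N/(n₀+N-1) = 35.4 → n = 36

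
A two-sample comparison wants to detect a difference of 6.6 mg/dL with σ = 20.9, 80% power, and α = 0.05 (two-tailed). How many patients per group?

n per group = 2(z_α/2 + z_β)²σ²/d² = 2×(1.96 + 0.84)²×20.9²/6.6² = 157.2 → n = 158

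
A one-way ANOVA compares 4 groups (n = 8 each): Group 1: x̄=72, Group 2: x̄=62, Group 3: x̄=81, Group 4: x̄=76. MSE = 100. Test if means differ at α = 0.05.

Grand mean = 72.75. SS_between = 1558.0, MS_between = 519.33. F = 5.193, F_crit ≈ 2.947. Reject H₀.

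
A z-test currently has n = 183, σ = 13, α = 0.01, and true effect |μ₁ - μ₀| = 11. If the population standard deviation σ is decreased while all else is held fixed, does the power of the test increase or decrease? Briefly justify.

Power increases: a smaller σ shrinks the standard error σ/√n, moving the sampling distribution under H₁ further from the critical value.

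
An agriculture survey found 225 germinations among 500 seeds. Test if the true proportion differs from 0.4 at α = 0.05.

p̂ = 0.45, p₀ = 0.4. z = (p̂ - p₀)/√(p₀(1-p₀)/n) = 2.282. Critical: ±1.96. Reject H₀.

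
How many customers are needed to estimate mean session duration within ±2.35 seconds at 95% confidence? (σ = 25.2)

n = (z*σ/E)² = (1.96×25.2/2.35)² = 441.8 → n = 442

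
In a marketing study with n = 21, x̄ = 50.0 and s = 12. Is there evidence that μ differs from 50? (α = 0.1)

t = (x̄ - μ₀)/(s/√n) = (50.0 - 50)/(12/√21) = 0.0. df = 20, critical t = ±1.725. Fail to reject H₀.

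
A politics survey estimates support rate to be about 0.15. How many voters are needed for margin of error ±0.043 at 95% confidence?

n = z²p(1-p)/E² = 1.96²×0.15×0.85/0.043² = 264.9 → n = 265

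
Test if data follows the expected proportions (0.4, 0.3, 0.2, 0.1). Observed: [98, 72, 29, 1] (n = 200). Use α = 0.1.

Expected: [80.0, 60.0, 40.0, 20.0]. χ² = 27.525. df = 3, critical = 6.251. Reject H₀.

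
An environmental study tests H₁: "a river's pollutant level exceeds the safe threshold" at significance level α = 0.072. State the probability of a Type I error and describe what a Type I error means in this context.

P(Type I error) = α = 0.072. A Type I error is rejecting H₀ when H₀ is actually true (false positive) — here, concluding that a river's pollutant level exceeds the safe threshold when in fact this is not the case. Consequence: shutting down a compliant factory unnecessarily.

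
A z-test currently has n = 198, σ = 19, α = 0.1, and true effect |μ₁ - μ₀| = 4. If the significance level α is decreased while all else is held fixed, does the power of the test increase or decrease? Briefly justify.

Power decreases: a smaller α raises the critical value, so less of the H₁ sampling distribution falls in the rejection region.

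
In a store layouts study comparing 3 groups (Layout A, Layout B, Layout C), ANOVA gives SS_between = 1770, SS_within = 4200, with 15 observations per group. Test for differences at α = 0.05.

df_between = 2, df_within = 42. F = MS_between/MS_within = 885.0/100.0 = 8.85. F_crit ≈ 3.22. Reject H₀. At least one mean differs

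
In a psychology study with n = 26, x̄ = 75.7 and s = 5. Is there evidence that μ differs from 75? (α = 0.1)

t = (x̄ - μ₀)/(s/√n) = (75.7 - 75)/(5/√26) = 0.714. df = 25, critical t = ±1.708. Fail to reject H₀.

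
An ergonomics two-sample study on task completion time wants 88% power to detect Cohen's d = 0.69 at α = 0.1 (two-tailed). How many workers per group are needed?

z_{α/2} = 1.645, z_β = Φ⁻¹(0.88) = 1.175. For medium effect (d = 0.69): n per group = 2(z_{α/2} + z_β)²/d² = 2(1.645 + 1.175)²/0.69² = 33.4 → 34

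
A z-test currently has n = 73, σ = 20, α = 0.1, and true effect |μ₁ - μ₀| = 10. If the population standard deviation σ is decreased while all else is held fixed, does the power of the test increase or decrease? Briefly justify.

Power increases: a smaller σ shrinks the standard error σ/√n, moving the sampling distribution under H₁ further from the critical value.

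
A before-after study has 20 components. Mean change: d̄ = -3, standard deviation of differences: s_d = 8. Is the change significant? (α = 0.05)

t = d̄/(s_d/√n) = -3/(8/√20) = -1.677. df = 19, critical t = ±2.093. Fail to reject H₀.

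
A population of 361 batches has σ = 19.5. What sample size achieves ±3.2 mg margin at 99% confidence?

Without FPC: n₀ = (2.576×19.5/3.2)² = 246.412. With FPC: n = n₀N/(n₀+N-1) = 146.7 → n = 147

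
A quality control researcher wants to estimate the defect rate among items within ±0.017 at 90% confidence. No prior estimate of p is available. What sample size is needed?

Conservative approach: use p = 0.5 (maximizes p(1-p) = 0.25). n = z²(0.25)/E² = 1.645²×0.25/0.017² = 2340.9 → n = 2341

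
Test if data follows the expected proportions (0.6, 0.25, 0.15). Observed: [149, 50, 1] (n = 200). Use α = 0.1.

Expected: [120.0, 50.0, 30.0]. χ² = 35.042. df = 2, critical = 4.605. Reject H₀.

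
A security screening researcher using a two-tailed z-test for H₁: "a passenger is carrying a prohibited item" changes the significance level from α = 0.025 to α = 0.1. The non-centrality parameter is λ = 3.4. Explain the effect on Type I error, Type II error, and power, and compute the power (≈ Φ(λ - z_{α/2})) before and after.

Increasing α from 0.025 to 0.1:
• Type I error rate increases (α is the Type I rate by definition).
• Critical value moves from z_{α/2} = 2.241 to 1.645, so power = Φ(λ - z_{α/2}) goes from Φ(3.4 - 2.241) = 0.877 to Φ(3.4 - 1.645) = 0.96.
• Type II error rate β = 1 - power therefore decreases (0.123 → 0.04).
Appropriate when false negatives are costly — here, letting a prohibited item through — security breach.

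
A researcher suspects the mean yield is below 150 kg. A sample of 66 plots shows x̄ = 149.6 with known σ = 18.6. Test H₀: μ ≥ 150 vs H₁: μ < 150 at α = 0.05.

z = -0.175. Critical value: -1.645. Fail to reject H₀.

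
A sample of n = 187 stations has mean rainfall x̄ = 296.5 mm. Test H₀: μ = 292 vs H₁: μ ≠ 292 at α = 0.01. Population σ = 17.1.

z = (x̄ - μ₀)/(σ/√n) = (296.5 - 292)/(17.1/√187) = 3.599. Critical value: ±2.576. Since |3.599| > 2.576, Reject H₀.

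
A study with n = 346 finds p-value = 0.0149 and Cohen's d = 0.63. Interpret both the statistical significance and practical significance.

Statistically significant (p = 0.0149 < 0.05). Cohen's d = 0.63 indicates a medium effect size. Both statistical and practical significance should be considered.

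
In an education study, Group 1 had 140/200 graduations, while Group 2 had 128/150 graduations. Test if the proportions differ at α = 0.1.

p̂₁ = 0.7, p̂₂ = 0.853, pooled p̂ = 0.766. z = -3.352. Critical: ±1.645. Reject H₀.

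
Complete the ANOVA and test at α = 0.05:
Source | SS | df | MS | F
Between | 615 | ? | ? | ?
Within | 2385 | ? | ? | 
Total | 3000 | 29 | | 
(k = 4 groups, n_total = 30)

df_between = 3, df_within = 26. MS_between = 205.0, MS_within = 91.73. F = 2.235, F_crit ≈ 2.975. Fail to reject H₀.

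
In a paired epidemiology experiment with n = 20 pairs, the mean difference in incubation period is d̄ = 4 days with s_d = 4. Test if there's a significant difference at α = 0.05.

t = d̄/(s_d/√n) = 4/(4/√20) = 4.472. df = 19, critical t = ±2.093. Reject H₀.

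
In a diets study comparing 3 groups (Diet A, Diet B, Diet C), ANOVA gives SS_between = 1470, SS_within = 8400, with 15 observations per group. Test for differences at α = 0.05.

df_between = 2, df_within = 42. F = MS_between/MS_within = 735.0/200.0 = 3.675. F_crit ≈ 3.22. Reject H₀. At least one mean differs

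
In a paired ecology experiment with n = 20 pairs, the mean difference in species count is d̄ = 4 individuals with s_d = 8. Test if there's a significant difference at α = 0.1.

t = d̄/(s_d/√n) = 4/(8/√20) = 2.236. df = 19, critical t = ±1.729. Reject H₀.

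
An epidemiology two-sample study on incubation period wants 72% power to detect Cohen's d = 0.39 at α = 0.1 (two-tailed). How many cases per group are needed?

z_{α/2} = 1.645, z_β = Φ⁻¹(0.72) = 0.583. For small effect (d = 0.39): n per group = 2(z_{α/2} + z_β)²/d² = 2(1.645 + 0.583)²/0.39² = 65.3 → 66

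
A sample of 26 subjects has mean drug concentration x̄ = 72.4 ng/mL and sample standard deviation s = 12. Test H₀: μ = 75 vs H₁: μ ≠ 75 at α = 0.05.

t = (x̄ - μ₀)/(s/√n) = (72.4 - 75)/(12/√26) = -1.105. df = 25, critical t = ±2.06. Fail to reject H₀.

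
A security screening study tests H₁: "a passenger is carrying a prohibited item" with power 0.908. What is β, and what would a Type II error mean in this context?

β = 1 - power = 1 - 0.908 = 0.092. A Type II error is failing to reject H₀ when H₀ is false (false negative) — here, failing to conclude that a passenger is carrying a prohibited item when in fact it is true. Consequence: letting a prohibited item through — security breach.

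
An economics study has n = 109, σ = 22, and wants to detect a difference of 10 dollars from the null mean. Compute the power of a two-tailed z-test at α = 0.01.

SE = σ/√n = 22/√109 = 2.107. Non-centrality λ = d/SE = 10/2.107 = 4.746. Power ≈ Φ(λ - z_{α/2}) = Φ(4.746 - 2.576) = Φ(2.17) = 0.985.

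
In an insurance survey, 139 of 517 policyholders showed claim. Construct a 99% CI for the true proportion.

p̂ = 0.269. CI = p̂ ± z*√(p̂(1-p̂)/n) = (0.219, 0.319)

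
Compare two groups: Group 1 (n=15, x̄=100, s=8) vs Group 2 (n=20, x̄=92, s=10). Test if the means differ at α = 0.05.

Pooled sp = 9.2. t = 2.545, df = 33. Critical t = ±2.035. Reject H₀.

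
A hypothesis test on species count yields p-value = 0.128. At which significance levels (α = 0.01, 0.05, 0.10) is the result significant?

p = 0.128. Not significant at any of the given levels.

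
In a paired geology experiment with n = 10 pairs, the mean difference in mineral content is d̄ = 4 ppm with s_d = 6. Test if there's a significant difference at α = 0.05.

t = d̄/(s_d/√n) = 4/(6/√10) = 2.108. df = 9, critical t = ±2.262. Fail to reject H₀.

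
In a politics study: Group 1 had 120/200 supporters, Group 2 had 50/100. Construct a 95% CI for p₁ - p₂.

p̂₁ = 0.6, p̂₂ = 0.5. Difference = 0.1. CI = (-0.019, 0.219)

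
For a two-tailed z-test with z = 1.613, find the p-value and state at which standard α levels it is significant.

p = 2·P(Z > |1.613|) = 2·(1 - Φ(1.613)) ≈ 0.1067. Not significant at any standard level.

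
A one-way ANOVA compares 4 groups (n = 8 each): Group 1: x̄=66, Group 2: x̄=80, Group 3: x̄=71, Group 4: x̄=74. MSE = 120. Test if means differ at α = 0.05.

Grand mean = 72.75. SS_between = 822.0, MS_between = 274.0. F = 2.283, F_crit ≈ 2.947. Fail to reject H₀.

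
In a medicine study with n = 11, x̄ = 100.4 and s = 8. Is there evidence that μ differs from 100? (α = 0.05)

t = (x̄ - μ₀)/(s/√n) = (100.4 - 100)/(8/√11) = 0.166. df = 10, critical t = ±2.228. Fail to reject H₀.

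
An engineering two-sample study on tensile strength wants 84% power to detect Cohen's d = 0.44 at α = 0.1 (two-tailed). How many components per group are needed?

z_{α/2} = 1.645, z_β = Φ⁻¹(0.84) = 0.994. For small effect (d = 0.44): n per group = 2(z_{α/2} + z_β)²/d² = 2(1.645 + 0.994)²/0.44² = 71.9 → 72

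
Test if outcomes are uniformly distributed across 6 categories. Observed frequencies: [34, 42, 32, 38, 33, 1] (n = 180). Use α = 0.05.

Expected = 30 each. χ² = Σ(O-E)²/E = 35.933. df = 5, critical value = 11.07. Reject H₀.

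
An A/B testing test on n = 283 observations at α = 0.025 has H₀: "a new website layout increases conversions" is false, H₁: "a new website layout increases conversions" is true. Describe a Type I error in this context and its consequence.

Type I error: rejecting H₀ when it is true — concluding that a new website layout increases conversions when in fact it is not. Consequence: rolling out a layout that doesn't actually help — wasted engineering effort.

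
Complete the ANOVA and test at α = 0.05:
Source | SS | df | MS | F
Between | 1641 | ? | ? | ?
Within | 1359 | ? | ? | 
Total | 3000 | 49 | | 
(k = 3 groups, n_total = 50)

df_between = 2, df_within = 47. MS_between = 820.5, MS_within = 28.91. F = 28.376, F_crit ≈ 3.195. Reject H₀.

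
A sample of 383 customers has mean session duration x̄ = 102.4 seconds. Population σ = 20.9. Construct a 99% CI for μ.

CI = x̄ ± z*(σ/√n) = 102.4 ± 2.576(20.9/√383) = 102.4 ± 2.75 = (99.65, 105.15)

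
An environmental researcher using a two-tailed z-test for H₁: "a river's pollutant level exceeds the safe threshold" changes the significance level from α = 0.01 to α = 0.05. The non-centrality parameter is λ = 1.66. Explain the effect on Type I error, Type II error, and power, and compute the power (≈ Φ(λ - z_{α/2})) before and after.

Increasing α from 0.01 to 0.05:
• Type I error rate increases (α is the Type I rate by definition).
• Critical value moves from z_{α/2} = 2.576 to 1.96, so power = Φ(λ - z_{α/2}) goes from Φ(1.66 - 2.576) = 0.18 to Φ(1.66 - 1.96) = 0.382.
• Type II error rate β = 1 - power therefore decreases (0.82 → 0.618).
Appropriate when false negatives are costly — here, allowing unsafe pollution to continue.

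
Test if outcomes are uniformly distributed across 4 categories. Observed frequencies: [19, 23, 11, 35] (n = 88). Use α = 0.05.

Expected = 22 each. χ² = Σ(O-E)²/E = 13.636. df = 3, critical value = 7.815. Reject H₀.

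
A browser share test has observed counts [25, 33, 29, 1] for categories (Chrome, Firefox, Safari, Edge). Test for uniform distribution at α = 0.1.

Expected = 22 each. χ² = Σ(O-E)²/E = 28.182. df = 3, critical value = 6.251. Reject H₀.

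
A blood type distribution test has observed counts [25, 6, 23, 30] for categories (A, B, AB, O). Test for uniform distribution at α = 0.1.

Expected = 21 each. χ² = Σ(O-E)²/E = 15.524. df = 3, critical value = 6.251. Reject H₀.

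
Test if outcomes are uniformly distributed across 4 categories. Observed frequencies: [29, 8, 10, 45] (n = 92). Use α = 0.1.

Expected = 23 each. χ² = Σ(O-E)²/E = 39.739. df = 3, critical value = 6.251. Reject H₀.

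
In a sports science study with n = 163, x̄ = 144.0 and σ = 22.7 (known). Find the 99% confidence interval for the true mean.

CI = x̄ ± z*(σ/√n) = 144.0 ± 2.576(22.7/√163) = 144.0 ± 4.58 = (139.42, 148.58)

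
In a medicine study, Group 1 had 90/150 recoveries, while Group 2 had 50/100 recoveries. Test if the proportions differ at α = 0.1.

p̂₁ = 0.6, p̂₂ = 0.5, pooled p̂ = 0.56. z = 1.56. Critical: ±1.645. Fail to reject H₀.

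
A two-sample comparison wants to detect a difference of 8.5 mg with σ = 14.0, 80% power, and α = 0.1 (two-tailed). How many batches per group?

n per group = 2(z_α/2 + z_β)²σ²/d² = 2×(1.645 + 0.84)²×14.0²/8.5² = 33.5 → n = 34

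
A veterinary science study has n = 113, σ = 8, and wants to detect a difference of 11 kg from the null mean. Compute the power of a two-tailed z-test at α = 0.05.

SE = σ/√n = 8/√113 = 0.753. Non-centrality λ = d/SE = 11/0.753 = 14.616. Power ≈ Φ(λ - z_{α/2}) = Φ(14.616 - 1.96) = Φ(12.656) = 1.0.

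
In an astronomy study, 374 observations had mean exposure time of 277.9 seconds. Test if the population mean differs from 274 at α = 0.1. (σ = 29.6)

z = (x̄ - μ₀)/(σ/√n) = (277.9 - 274)/(29.6/√374) = 2.548. Critical value: ±1.645. Since |2.548| > 1.645, Reject H₀.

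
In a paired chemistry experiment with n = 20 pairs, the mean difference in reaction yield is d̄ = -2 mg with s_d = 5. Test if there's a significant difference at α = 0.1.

t = d̄/(s_d/√n) = -2/(5/√20) = -1.789. df = 19, critical t = ±1.729. Reject H₀.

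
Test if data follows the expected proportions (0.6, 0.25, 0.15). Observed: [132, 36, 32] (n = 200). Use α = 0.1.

Expected: [120.0, 50.0, 30.0]. χ² = 5.253. df = 2, critical = 4.605. Reject H₀.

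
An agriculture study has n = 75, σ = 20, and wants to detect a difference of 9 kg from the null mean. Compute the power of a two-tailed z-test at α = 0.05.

SE = σ/√n = 20/√75 = 2.309. Non-centrality λ = d/SE = 9/2.309 = 3.897. Power ≈ Φ(λ - z_{α/2}) = Φ(3.897 - 1.96) = Φ(1.937) = 0.974.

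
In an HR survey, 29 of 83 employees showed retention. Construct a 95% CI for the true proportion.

p̂ = 0.349. CI = p̂ ± z*√(p̂(1-p̂)/n) = (0.247, 0.452)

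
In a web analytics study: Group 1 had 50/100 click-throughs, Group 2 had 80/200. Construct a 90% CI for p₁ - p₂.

p̂₁ = 0.5, p̂₂ = 0.4. Difference = 0.1. CI = (-0.0, 0.2)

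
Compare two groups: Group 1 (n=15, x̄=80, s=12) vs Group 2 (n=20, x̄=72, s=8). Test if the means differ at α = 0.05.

Pooled sp = 9.9. t = 2.367, df = 33. Critical t = ±2.035. Reject H₀.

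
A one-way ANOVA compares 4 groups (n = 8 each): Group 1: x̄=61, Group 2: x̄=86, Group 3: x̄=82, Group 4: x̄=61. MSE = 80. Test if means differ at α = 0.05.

Grand mean = 72.5. SS_between = 4296.0, MS_between = 1432.0. F = 17.9, F_crit ≈ 2.947. Reject H₀.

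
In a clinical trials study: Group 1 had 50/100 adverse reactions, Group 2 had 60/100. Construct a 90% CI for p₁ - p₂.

p̂₁ = 0.5, p̂₂ = 0.6. Difference = -0.1. CI = (-0.215, 0.015)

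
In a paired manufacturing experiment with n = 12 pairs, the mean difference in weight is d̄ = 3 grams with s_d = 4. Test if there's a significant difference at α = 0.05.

t = d̄/(s_d/√n) = 3/(4/√12) = 2.598. df = 11, critical t = ±2.201. Reject H₀.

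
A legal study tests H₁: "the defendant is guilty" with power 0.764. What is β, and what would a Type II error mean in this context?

β = 1 - power = 1 - 0.764 = 0.236. A Type II error is failing to reject H₀ when H₀ is false (false negative) — here, failing to conclude that the defendant is guilty when in fact it is true. Consequence: acquitting a guilty person.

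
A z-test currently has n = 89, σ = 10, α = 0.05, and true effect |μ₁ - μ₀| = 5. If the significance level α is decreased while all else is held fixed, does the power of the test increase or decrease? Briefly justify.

Power decreases: a smaller α raises the critical value, so less of the H₁ sampling distribution falls in the rejection region.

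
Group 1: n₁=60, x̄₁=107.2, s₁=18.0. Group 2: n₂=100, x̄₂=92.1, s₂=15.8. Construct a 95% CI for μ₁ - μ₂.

Difference = 15.1. SE = √(18.0²/60 + 15.8²/100) = 2.81. CI = (9.59, 20.61)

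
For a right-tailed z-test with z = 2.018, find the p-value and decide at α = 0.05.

p = P(Z > 2.018) = 1 - Φ(2.018) ≈ 0.0218. Since p < 0.05, reject H₀ (significant) at α = 0.05.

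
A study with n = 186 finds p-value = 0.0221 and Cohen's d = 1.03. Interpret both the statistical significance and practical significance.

Statistically significant (p = 0.0221 < 0.05). Cohen's d = 1.03 indicates a large effect size. Both statistical and practical significance should be considered.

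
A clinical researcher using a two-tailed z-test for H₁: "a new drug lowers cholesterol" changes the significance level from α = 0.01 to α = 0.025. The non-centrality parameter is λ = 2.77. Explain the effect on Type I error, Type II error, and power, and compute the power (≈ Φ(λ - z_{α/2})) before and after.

Increasing α from 0.01 to 0.025:
• Type I error rate increases (α is the Type I rate by definition).
• Critical value moves from z_{α/2} = 2.576 to 2.241, so power = Φ(λ - z_{α/2}) goes from Φ(2.77 - 2.576) = 0.577 to Φ(2.77 - 2.241) = 0.702.
• Type II error rate β = 1 - power therefore decreases (0.423 → 0.298).
Appropriate when false negatives are costly — here, shelving an effective drug — patients miss out on a treatment that would have helped.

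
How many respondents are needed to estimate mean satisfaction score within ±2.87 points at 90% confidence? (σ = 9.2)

n = (z*σ/E)² = (1.645×9.2/2.87)² = 27.8 → n = 28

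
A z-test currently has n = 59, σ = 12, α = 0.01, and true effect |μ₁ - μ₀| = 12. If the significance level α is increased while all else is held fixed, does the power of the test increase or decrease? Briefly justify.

Power increases: a larger α lowers the critical value, so more of the H₁ sampling distribution falls in the rejection region.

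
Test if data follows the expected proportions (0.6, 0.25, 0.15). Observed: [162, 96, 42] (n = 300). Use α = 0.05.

Expected: [180.0, 75.0, 45.0]. χ² = 7.88. df = 2, critical = 5.991. Reject H₀.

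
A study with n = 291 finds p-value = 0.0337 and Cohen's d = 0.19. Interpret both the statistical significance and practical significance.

Statistically significant (p = 0.0337 < 0.05). Cohen's d = 0.19 indicates a very small effect size. Both statistical and practical significance should be considered.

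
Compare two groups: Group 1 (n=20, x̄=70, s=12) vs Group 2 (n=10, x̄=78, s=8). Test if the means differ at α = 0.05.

Pooled sp = 10.88. t = -1.899, df = 28. Critical t = ±2.048. Fail to reject H₀.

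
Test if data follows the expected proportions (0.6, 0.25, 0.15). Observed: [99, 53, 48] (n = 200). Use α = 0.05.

Expected: [120.0, 50.0, 30.0]. χ² = 14.655. df = 2, critical = 5.991. Reject H₀.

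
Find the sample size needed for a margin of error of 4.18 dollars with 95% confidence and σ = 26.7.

n = (z*σ/E)² = (1.96×26.7/4.18)² = 156.7 → n = 157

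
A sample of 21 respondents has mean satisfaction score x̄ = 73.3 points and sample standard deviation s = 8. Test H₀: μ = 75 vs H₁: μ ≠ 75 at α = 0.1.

t = (x̄ - μ₀)/(s/√n) = (73.3 - 75)/(8/√21) = -0.974. df = 20, critical t = ±1.725. Fail to reject H₀.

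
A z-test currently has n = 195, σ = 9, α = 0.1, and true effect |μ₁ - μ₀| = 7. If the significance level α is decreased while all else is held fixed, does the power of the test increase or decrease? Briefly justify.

Power decreases: a smaller α raises the critical value, so less of the H₁ sampling distribution falls in the rejection region.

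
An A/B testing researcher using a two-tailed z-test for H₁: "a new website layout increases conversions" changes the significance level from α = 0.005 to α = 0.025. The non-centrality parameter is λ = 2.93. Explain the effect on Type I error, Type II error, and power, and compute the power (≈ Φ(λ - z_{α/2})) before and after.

Increasing α from 0.005 to 0.025:
• Type I error rate increases (α is the Type I rate by definition).
• Critical value moves from z_{α/2} = 2.807 to 2.241, so power = Φ(λ - z_{α/2}) goes from Φ(2.93 - 2.807) = 0.549 to Φ(2.93 - 2.241) = 0.755.
• Type II error rate β = 1 - power therefore decreases (0.451 → 0.245).
Appropriate when false negatives are costly — here, discarding a layout that would have improved conversions — lost revenue.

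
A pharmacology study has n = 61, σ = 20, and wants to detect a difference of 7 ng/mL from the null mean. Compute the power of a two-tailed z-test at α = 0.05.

SE = σ/√n = 20/√61 = 2.561. Non-centrality λ = d/SE = 7/2.561 = 2.734. Power ≈ Φ(λ - z_{α/2}) = Φ(2.734 - 1.96) = Φ(0.774) = 0.78.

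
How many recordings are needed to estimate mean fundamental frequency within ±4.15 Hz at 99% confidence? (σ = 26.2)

n = (z*σ/E)² = (2.576×26.2/4.15)² = 264.5 → n = 265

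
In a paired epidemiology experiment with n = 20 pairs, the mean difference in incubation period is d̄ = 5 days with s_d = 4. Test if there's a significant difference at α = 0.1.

t = d̄/(s_d/√n) = 5/(4/√20) = 5.59. df = 19, critical t = ±1.729. Reject H₀.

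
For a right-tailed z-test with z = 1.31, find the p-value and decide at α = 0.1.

p = P(Z > 1.31) = 1 - Φ(1.31) ≈ 0.0951. Since p < 0.1, reject H₀ (significant) at α = 0.1.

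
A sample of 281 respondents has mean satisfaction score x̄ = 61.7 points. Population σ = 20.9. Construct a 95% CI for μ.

CI = x̄ ± z*(σ/√n) = 61.7 ± 1.96(20.9/√281) = 61.7 ± 2.44 = (59.26, 64.14)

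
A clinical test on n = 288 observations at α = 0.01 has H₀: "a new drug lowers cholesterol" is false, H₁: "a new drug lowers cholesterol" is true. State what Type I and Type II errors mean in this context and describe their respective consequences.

Type I (false positive): concluding that a new drug lowers cholesterol when it is not — approving an ineffective drug — patients take a useless medication and may skip effective alternatives. Type II (false negative): failing to conclude that a new drug lowers cholesterol when it is — shelving an effective drug — patients miss out on a treatment that would have helped. Which is costlier depends on domain priorities and is a judgement call rather than a statistical fact.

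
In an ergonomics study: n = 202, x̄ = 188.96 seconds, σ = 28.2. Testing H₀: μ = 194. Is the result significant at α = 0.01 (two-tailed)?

z = (188.96 - 194)/(28.2/√202) = -2.54. Since |z| ≤ 2.576, not significant at α = 0.01.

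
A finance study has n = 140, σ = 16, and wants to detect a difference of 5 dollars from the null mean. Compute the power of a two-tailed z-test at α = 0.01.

SE = σ/√n = 16/√140 = 1.352. Non-centrality λ = d/SE = 5/1.352 = 3.698. Power ≈ Φ(λ - z_{α/2}) = Φ(3.698 - 2.576) = Φ(1.122) = 0.869.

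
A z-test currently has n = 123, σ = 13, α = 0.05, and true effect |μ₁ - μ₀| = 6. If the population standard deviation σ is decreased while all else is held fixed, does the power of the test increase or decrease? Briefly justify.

Power increases: a smaller σ shrinks the standard error σ/√n, moving the sampling distribution under H₁ further from the critical value.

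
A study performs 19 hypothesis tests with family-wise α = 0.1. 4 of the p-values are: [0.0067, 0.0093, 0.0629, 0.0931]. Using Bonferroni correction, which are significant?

Bonferroni α = 0.1/19 = 0.00526. None of the given p-values are significant.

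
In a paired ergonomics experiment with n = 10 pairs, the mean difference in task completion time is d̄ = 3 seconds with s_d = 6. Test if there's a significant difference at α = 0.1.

t = d̄/(s_d/√n) = 3/(6/√10) = 1.581. df = 9, critical t = ±1.833. Fail to reject H₀.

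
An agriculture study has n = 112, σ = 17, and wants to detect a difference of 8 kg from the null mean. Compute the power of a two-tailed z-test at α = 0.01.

SE = σ/√n = 17/√112 = 1.606. Non-centrality λ = d/SE = 8/1.606 = 4.98. Power ≈ Φ(λ - z_{α/2}) = Φ(4.98 - 2.576) = Φ(2.404) = 0.992.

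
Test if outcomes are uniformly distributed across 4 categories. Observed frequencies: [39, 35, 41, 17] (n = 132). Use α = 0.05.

Expected = 33 each. χ² = Σ(O-E)²/E = 10.909. df = 3, critical value = 7.815. Reject H₀.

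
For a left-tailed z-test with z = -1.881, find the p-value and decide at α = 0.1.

p = P(Z < -1.881) = Φ(-1.881) ≈ 0.03. Since p < 0.1, reject H₀ (significant) at α = 0.1.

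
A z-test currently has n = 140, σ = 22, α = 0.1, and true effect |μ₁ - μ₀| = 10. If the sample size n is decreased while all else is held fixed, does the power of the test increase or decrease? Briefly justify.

Power decreases: a smaller n inflates the standard error σ/√n, pulling the sampling distribution under H₁ back toward the critical value.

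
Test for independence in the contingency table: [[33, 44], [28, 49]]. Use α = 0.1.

χ² = 0.679. df = 1, critical = 2.706. Fail to reject H₀. No evidence of dependence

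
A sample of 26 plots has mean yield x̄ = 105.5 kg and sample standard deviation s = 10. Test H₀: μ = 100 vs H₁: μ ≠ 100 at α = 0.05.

t = (x̄ - μ₀)/(s/√n) = (105.5 - 100)/(10/√26) = 2.804. df = 25, critical t = ±2.06. Reject H₀.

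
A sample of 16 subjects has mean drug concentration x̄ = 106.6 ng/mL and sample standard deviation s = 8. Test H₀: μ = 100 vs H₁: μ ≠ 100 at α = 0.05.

t = (x̄ - μ₀)/(s/√n) = (106.6 - 100)/(8/√16) = 3.3. df = 15, critical t = ±2.131. Reject H₀.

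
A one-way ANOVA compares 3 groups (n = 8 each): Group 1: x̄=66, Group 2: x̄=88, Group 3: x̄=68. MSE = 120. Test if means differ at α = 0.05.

Grand mean = 74.0. SS_between = 2368.0, MS_between = 1184.0. F = 9.867, F_crit ≈ 3.467. Reject H₀.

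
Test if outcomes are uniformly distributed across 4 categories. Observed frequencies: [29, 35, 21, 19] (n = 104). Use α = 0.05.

Expected = 26 each. χ² = Σ(O-E)²/E = 6.308. df = 3, critical value = 7.815. Fail to reject H₀.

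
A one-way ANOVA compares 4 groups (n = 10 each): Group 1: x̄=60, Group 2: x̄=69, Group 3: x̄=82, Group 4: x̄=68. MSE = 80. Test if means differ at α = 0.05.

Grand mean = 69.75. SS_between = 2487.5, MS_between = 829.17. F = 10.365, F_crit ≈ 2.866. Reject H₀.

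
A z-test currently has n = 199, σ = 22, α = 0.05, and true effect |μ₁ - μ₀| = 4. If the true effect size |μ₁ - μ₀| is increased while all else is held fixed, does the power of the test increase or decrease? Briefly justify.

Power increases: a larger true effect increases the non-centrality λ = |μ₁ - μ₀|/(σ/√n).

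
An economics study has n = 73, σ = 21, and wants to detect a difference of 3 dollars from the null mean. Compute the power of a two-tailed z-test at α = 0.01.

SE = σ/√n = 21/√73 = 2.458. Non-centrality λ = d/SE = 3/2.458 = 1.221. Power ≈ Φ(λ - z_{α/2}) = Φ(1.221 - 2.576) = Φ(-1.355) = 0.088.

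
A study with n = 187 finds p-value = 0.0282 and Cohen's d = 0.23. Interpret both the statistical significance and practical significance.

Statistically significant (p = 0.0282 < 0.05). Cohen's d = 0.23 indicates a small effect size. Both statistical and practical significance should be considered.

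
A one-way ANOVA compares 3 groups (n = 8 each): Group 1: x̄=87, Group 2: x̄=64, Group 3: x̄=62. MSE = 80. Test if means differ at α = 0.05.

Grand mean = 71.0. SS_between = 3088.0, MS_between = 1544.0. F = 19.3, F_crit ≈ 3.467. Reject H₀.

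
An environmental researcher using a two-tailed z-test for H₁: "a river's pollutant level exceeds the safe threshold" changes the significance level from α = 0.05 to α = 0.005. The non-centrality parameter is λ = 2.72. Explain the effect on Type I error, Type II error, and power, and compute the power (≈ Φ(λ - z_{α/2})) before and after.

Decreasing α from 0.05 to 0.005:
• Type I error rate decreases (α is the Type I rate by definition).
• Critical value moves from z_{α/2} = 1.96 to 2.807, so power = Φ(λ - z_{α/2}) goes from Φ(2.72 - 1.96) = 0.776 to Φ(2.72 - 2.807) = 0.465.
• Type II error rate β = 1 - power therefore increases (0.224 → 0.535).
Appropriate when false positives are costly — here, shutting down a compliant factory unnecessarily.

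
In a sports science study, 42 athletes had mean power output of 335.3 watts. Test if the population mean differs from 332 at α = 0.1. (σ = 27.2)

z = (x̄ - μ₀)/(σ/√n) = (335.3 - 332)/(27.2/√42) = 0.786. Critical value: ±1.645. Since |0.786| ≤ 1.645, Fail to reject H₀.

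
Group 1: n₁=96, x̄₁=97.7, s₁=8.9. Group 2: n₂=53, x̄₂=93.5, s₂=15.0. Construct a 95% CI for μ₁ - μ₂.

Difference = 4.2. SE = √(8.9²/96 + 15.0²/53) = 2.252. CI = (-0.21, 8.61)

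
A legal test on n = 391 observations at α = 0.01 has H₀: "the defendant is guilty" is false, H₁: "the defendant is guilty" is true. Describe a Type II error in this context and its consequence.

Type II error: failing to reject H₀ when it is false — concluding that the defendant is guilty is not supported when in fact it is. Consequence: acquitting a guilty person.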